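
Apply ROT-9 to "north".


Word: "north"
Shift: 9
Each letter → (letter + shift) mod 26:
  'n' (13) + 9 = 22 → 'w'
  'o' (14) + 9 = 23 → 'x'
  'r' (17) + 9 = 0 → 'a'
  't' (19) + 9 = 2 → 'c'
  'h' (7) + 9 = 16 → 'q'
Result = "wxacq"


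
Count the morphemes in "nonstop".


Word: "nonstop"
Morphemes: non- + stop
Each morpheme carries meaning
= 2 morphemes


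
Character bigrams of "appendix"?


Word: "appendix" (length 8)
Number of bigrams = 8 - 2 + 1 = 7
  Position 0: "ap"
  Position 1: "pp"
  Position 2: "pe"
  Position 3: "en"
  Position 4: "nd"
  Position 5: "di"
  Position 6: "ix"
Bigrams = "ap", "pp", "pe", "en", "nd", "di", "ix"


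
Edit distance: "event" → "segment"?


Word 1: "event" (length 5)
Word 2: "segment" (length 7)
One optimal edit sequence (insert/delete/substitute each cost 1):
  1. insert 's'  (+1)
  2. keep 'e'
  3. insert 'g'  (+1)
  4. substitute 'v' -> 'm'  (+1)
  5. keep 'e'
  6. keep 'n'
  7. keep 't'
Total edit operations: 3
Edit distance = 3


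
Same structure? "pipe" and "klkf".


Pattern of "pipe": [0, 1, 0, 2]
Pattern of "klkf": [0, 1, 0, 2]
Patterns match
Same pattern = Yes


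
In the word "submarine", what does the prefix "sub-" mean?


Prefix: sub-
Example: submarine (sub- + marine)
Meaning = under / below


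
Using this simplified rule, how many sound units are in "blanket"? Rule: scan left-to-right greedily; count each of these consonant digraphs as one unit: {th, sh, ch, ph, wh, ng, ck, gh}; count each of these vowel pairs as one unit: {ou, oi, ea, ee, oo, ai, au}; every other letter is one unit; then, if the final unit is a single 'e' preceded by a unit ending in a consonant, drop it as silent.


Word: "blanket" (7 letters)
Left-to-right scan:
  1. 'b' (letter)
  2. 'l' (letter)
  3. 'a' (letter)
  4. 'n' (letter)
  5. 'k' (letter)
  6. 'e' (letter)
  7. 't' (letter)
Units from scan: 7
Sound units = 7 units


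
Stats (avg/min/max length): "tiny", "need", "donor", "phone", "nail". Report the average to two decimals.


Lengths: "tiny"=4, "need"=4, "donor"=5, "phone"=5, "nail"=4
Sum = 22, Count = 5
Average = 22/5 = 4.40
= avg=4.40, min=4, max=5


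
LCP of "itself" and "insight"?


Word 1: "itself"
Word 2: "insight"
Comparing from start:
  Pos 0: 'i' == 'i'
  Pos 1: 't' != 'n' (stop)
LCP = "i" (length 1)


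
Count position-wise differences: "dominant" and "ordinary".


Comparing character by character (same length = 8):
  Pos 0: 'd' vs 'o' !=
  Pos 1: 'o' vs 'r' !=
  Pos 2: 'm' vs 'd' !=
  Pos 3: 'i' vs 'i' =
  Pos 4: 'n' vs 'n' =
  Pos 5: 'a' vs 'a' =
  Pos 6: 'n' vs 'r' !=
  Pos 7: 't' vs 'y' !=
Hamming distance = 5


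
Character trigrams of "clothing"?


Word: "clothing" (length 8)
Number of trigrams = 8 - 3 + 1 = 6
  Position 0: "clo"
  Position 1: "lot"
  Position 2: "oth"
  Position 3: "thi"
  Position 4: "hin"
  Position 5: "ing"
Trigrams = "clo", "lot", "oth", "thi", "hin", "ing"


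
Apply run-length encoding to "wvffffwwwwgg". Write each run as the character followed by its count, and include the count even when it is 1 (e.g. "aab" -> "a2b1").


String: "wvffffwwwwgg"
Scanning for consecutive runs:
  'w' x 1
  'v' x 1
  'f' x 4
  'w' x 4
  'g' x 2
RLE = "w1v1f4w4g2"


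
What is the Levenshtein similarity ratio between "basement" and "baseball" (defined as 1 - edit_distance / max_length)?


Word 1: "basement" (length 8)
Word 2: "baseball" (length 8)
One optimal edit sequence:
  1. keep 'b'
  2. keep 'a'
  3. keep 's'
  4. keep 'e'
  5. substitute 'm' -> 'b'  (+1)
  6. substitute 'e' -> 'a'  (+1)
  7. substitute 'n' -> 'l'  (+1)
  8. substitute 't' -> 'l'  (+1)
Edit distance = 4
Max length = max(8, 8) = 8
Similarity = 1 - 4/8
= 0.5000


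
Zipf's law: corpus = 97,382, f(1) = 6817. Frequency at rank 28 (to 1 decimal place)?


Zipf's law: f(r) = f(1) / r
f(1) = 6817
f(28) = 6817 / 28
= 243.5 occurrences


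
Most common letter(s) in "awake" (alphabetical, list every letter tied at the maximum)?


Word: "awake"
Letter counts:
  'a': 2
  'e': 1
  'k': 1
  'w': 1
Maximum count = 2
Most frequent = 'a' (2 times each)


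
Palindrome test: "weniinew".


Word: "weniinew"
Reversed: "weniinew"
Forward == Backward? weniinew == weniinew
Palindrome = Yes


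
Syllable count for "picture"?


Word: "picture"
Syllable breakdown: pic | ture
Counting: 2 parts
= 2 syllables


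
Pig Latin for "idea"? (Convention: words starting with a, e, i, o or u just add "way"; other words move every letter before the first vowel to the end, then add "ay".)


Word: "idea"
Starts with vowel → add 'way'
Pig Latin = "ideaway"


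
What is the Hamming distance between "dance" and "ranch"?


Comparing character by character (same length = 5):
  Pos 0: 'd' vs 'r' !=
  Pos 1: 'a' vs 'a' =
  Pos 2: 'n' vs 'n' =
  Pos 3: 'c' vs 'c' =
  Pos 4: 'e' vs 'h' !=
Hamming distance = 2


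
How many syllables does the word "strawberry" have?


Word: "strawberry"
Syllable breakdown: straw | ber | ry
Counting: 3 parts
= 3 syllables


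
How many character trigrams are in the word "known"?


Word: "known" (length 5)
Number of 3-grams = length - 3 + 1 = 5 - 3 + 1
= 3


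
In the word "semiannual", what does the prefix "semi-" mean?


Prefix: semi-
Example: semiannual = semi- + annual
Meaning = half


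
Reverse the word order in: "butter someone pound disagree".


Original: "butter someone pound disagree"
Words (1..n): butter | someone | pound | disagree
Reversed (n..1): disagree | pound | someone | butter
Result = "disagree pound someone butter"


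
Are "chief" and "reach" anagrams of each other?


Word 1: "chief" → sorted: cefhi
Word 2: "reach" → sorted: acehr
Same letters? cefhi != acehr
Anagram = No


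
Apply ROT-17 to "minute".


Word: "minute"
Shift: 17
Each letter → (letter + shift) mod 26:
  'm' (12) + 17 = 3 → 'd'
  'i' (8) + 17 = 25 → 'z'
  'n' (13) + 17 = 4 → 'e'
  'u' (20) + 17 = 11 → 'l'
  't' (19) + 17 = 10 → 'k'
  'e' (4) + 17 = 21 → 'v'
Result = "dzelkv"


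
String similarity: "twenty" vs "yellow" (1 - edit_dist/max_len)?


Word 1: "twenty" (length 6)
Word 2: "yellow" (length 6)
One optimal edit sequence:
  1. substitute 't' -> 'y'  (+1)
  2. substitute 'w' -> 'e'  (+1)
  3. substitute 'e' -> 'l'  (+1)
  4. substitute 'n' -> 'l'  (+1)
  5. substitute 't' -> 'o'  (+1)
  6. substitute 'y' -> 'w'  (+1)
Edit distance = 6
Max length = max(6, 6) = 6
Similarity = 1 - 6/6
= 0.0000


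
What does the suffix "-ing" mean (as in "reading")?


Suffix: -ing
Example: reading (read + -ing)
Meaning = present participle


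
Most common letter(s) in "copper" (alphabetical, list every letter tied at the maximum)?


Word: "copper"
Letter counts:
  'c': 1
  'e': 1
  'o': 1
  'p': 2
  'r': 1
Maximum count = 2
Most frequent = 'p' (2 times each)


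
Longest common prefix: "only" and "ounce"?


Word 1: "only"
Word 2: "ounce"
Comparing from start:
  Pos 0: 'o' == 'o'
  Pos 1: 'n' != 'u' (stop)
LCP = "o" (length 1)


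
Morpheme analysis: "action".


Word: "action"
Morphemes: act / -ion
Each morpheme carries meaning
= 2 morphemes


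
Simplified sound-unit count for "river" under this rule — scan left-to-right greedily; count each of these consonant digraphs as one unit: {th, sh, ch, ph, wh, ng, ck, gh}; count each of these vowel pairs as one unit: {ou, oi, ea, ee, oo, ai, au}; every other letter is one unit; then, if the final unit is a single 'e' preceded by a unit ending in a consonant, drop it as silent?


Word: "river" (5 letters)
Left-to-right scan:
  1. 'r' (letter)
  2. 'i' (letter)
  3. 'v' (letter)
  4. 'e' (letter)
  5. 'r' (letter)
Units from scan: 5
Sound units = 5 units


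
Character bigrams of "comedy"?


Word: "comedy" (length 6)
Number of bigrams = 6 - 2 + 1 = 5
  Position 0: "co"
  Position 1: "om"
  Position 2: "me"
  Position 3: "ed"
  Position 4: "dy"
Bigrams = "co", "om", "me", "ed", "dy"


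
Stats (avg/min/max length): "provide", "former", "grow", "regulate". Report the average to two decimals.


Lengths: "provide"=7, "former"=6, "grow"=4, "regulate"=8
Sum = 25, Count = 4
Average = 25/4 = 6.25
= avg=6.25, min=4, max=8


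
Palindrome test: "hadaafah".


Word: "hadaafah"
Reversed: "hafaadah"
Forward == Backward? hadaafah != hafaadah
Palindrome = No


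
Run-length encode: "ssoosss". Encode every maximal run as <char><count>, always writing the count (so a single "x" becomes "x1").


String: "ssoosss"
Scanning for consecutive runs:
  's' x 2
  'o' x 2
  's' x 3
RLE = "s2o2s3"


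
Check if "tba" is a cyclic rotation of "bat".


Word: "bat", Candidate: "tba"
Method: check if candidate is substring of word+word
"batbat" contains "tba"? Yes
Is rotation = Yes


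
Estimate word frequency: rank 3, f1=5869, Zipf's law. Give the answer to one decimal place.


Zipf's law: f(r) = f(1) / r
f(1) = 5869
f(3) = 5869 / 3
= 1956.3 occurrences


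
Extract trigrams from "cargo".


Word: "cargo" (length 5)
Number of trigrams = 5 - 3 + 1 = 3
  Position 0: "car"
  Position 1: "arg"
  Position 2: "rgo"
Trigrams = "car", "arg", "rgo"


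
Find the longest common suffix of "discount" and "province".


Word 1: "discount"
Word 2: "province"
Comparing from end:
  Pos -1: 't' != 'e' (stop)
LCS = "" (length 0)


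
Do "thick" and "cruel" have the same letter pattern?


Pattern of "thick": [0, 1, 2, 3, 4]
Pattern of "cruel": [0, 1, 2, 3, 4]
Patterns match
Same pattern = Yes


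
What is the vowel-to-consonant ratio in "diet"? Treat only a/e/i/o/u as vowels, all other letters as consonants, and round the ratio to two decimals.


Word: "diet"
Vowels (a,e,i,o,u): 2
Consonants: 2
Ratio = 2/2
= 1.00


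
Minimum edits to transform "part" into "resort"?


Word 1: "part" (length 4)
Word 2: "resort" (length 6)
One optimal edit sequence (insert/delete/substitute each cost 1):
  1. insert 'r'  (+1)
  2. insert 'e'  (+1)
  3. substitute 'p' -> 's'  (+1)
  4. substitute 'a' -> 'o'  (+1)
  5. keep 'r'
  6. keep 't'
Total edit operations: 4
Edit distance = 4


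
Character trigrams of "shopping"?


Word: "shopping" (length 8)
Number of trigrams = 8 - 3 + 1 = 6
  Position 0: "sho"
  Position 1: "hop"
  Position 2: "opp"
  Position 3: "ppi"
  Position 4: "pin"
  Position 5: "ing"
Trigrams = "sho", "hop", "opp", "ppi", "pin", "ing"


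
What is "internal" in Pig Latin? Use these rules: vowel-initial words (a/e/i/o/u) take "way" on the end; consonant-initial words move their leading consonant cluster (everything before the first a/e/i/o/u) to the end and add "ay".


Word: "internal"
Starts with vowel → add 'way'
Pig Latin = "internalway"


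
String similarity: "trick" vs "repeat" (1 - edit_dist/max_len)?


Word 1: "trick" (length 5)
Word 2: "repeat" (length 6)
One optimal edit sequence:
  1. insert 'r'  (+1)
  2. substitute 't' -> 'e'  (+1)
  3. substitute 'r' -> 'p'  (+1)
  4. substitute 'i' -> 'e'  (+1)
  5. substitute 'c' -> 'a'  (+1)
  6. substitute 'k' -> 't'  (+1)
Edit distance = 6
Max length = max(5, 6) = 6
Similarity = 1 - 6/6
= 0.0000


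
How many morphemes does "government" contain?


Word: "government"
Morphemes: govern | -ment
Each morpheme carries meaning
= 2 morphemes


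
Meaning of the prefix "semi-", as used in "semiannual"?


Prefix: semi-
Example: semiannual = semi- + annual
Meaning = half


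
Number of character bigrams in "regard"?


Word: "regard" (length 6)
Number of 2-grams = length - 2 + 1 = 6 - 2 + 1
= 5


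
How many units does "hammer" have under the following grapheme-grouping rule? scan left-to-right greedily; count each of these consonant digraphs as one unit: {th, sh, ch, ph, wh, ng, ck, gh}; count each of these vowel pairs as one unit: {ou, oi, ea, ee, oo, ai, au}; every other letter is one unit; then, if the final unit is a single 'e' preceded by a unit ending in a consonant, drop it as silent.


Word: "hammer" (6 letters)
Left-to-right scan:
  (1) 'h' (letter)
  (2) 'a' (letter)
  (3) 'm' (letter)
  (4) 'm' (letter)
  (5) 'e' (letter)
  (6) 'r' (letter)
Units from scan: 6
Sound units = 6 units


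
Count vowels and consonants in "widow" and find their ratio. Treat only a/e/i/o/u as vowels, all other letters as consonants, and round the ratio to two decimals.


Word: "widow"
Vowels (a,e,i,o,u): 2
Consonants: 3
Ratio = 2/3
= 0.67


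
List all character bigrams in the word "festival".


Word: "festival" (length 8)
Number of bigrams = 8 - 2 + 1 = 7
  Position 0: "fe"
  Position 1: "es"
  Position 2: "st"
  Position 3: "ti"
  Position 4: "iv"
  Position 5: "va"
  Position 6: "al"
Bigrams = "fe", "es", "st", "ti", "iv", "va", "al"


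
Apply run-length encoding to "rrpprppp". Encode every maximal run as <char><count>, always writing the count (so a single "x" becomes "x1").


String: "rrpprppp"
Scanning for consecutive runs:
  'r' x 2
  'p' x 2
  'r' x 1
  'p' x 3
RLE = "r2p2r1p3"


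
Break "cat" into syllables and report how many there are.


Word: "cat"
Syllable breakdown: cat
Counting: 1 part
= 1 syllable


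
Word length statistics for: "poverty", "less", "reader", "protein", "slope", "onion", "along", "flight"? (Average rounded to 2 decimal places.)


Lengths: "poverty"=7, "less"=4, "reader"=6, "protein"=7, "slope"=5, "onion"=5, "along"=5, "flight"=6
Sum = 45, Count = 8
Average = 45/8 = 5.63
= avg=5.63, min=4, max=7


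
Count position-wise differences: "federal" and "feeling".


Comparing character by character (same length = 7):
  Pos 0: 'f' vs 'f' =
  Pos 1: 'e' vs 'e' =
  Pos 2: 'd' vs 'e' !=
  Pos 3: 'e' vs 'l' !=
  Pos 4: 'r' vs 'i' !=
  Pos 5: 'a' vs 'n' !=
  Pos 6: 'l' vs 'g' !=
Hamming distance = 5


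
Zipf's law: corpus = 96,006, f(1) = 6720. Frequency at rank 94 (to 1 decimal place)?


Zipf's law: f(r) = f(1) / r
f(1) = 6720
f(94) = 6720 / 94
= 71.5 occurrences


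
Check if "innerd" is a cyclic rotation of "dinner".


Word: "dinner", Candidate: "innerd"
Method: check if candidate is substring of word+word
"dinnerdinner" contains "innerd"? Yes
Is rotation = Yes


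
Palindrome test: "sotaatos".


Word: "sotaatos"
Reversed: "sotaatos"
Forward == Backward? sotaatos == sotaatos
Palindrome = Yes


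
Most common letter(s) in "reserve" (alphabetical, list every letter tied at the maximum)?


Word: "reserve"
Letter counts:
  'e': 3
  'r': 2
  's': 1
  'v': 1
Maximum count = 3
Most frequent = 'e' (3 times each)


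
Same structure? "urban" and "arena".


Pattern of "urban": [0, 1, 2, 3, 4]
Pattern of "arena": [0, 1, 2, 3, 0]
Patterns do not match
Same pattern = No


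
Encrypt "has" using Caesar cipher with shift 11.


Word: "has"
Shift: 11
Each letter → (letter + shift) mod 26:
  'h' (7) + 11 = 18 → 's'
  'a' (0) + 11 = 11 → 'l'
  's' (18) + 11 = 3 → 'd'
Result = "sld"


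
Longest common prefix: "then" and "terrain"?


Word 1: "then"
Word 2: "terrain"
Comparing from start:
  Pos 0: 't' == 't'
  Pos 1: 'h' != 'e' (stop)
LCP = "t" (length 1)


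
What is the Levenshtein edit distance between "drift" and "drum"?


Word 1: "drift" (length 5)
Word 2: "drum" (length 4)
One optimal edit sequence (insert/delete/substitute each cost 1):
  1. keep 'd'
  2. keep 'r'
  3. delete 'i'  (+1)
  4. substitute 'f' -> 'u'  (+1)
  5. substitute 't' -> 'm'  (+1)
Total edit operations: 3
Edit distance = 3


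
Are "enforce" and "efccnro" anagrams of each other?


Word 1: "enforce" → sorted: ceefnor
Word 2: "efccnro" → sorted: ccefnor
Same letters? ceefnor != ccefnor
Anagram = No


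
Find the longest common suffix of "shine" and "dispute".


Word 1: "shine"
Word 2: "dispute"
Comparing from end:
  Pos -1: 'e' == 'e'
  Pos -2: 'n' != 't' (stop)
LCS = "e" (length 1)


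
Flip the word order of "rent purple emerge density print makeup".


Original: "rent purple emerge density print makeup"
Words (1..n): rent | purple | emerge | density | print | makeup
Reversed (n..1): makeup | print | density | emerge | purple | rent
Result = "makeup print density emerge purple rent"


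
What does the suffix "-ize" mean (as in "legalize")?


Suffix: -ize
Example: legalize = legal + -ize
Meaning = to make


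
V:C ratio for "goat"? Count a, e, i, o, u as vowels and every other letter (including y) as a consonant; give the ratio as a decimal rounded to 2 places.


Word: "goat"
Vowels (a,e,i,o,u): 2
Consonants: 2
Ratio = 2/2
= 1.00


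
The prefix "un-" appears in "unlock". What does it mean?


Prefix: un-
As in: unlock -> un- + lock
Meaning = not / reverse


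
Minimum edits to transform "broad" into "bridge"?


Word 1: "broad" (length 5)
Word 2: "bridge" (length 6)
One optimal edit sequence (insert/delete/substitute each cost 1):
  1. keep 'b'
  2. keep 'r'
  3. insert 'i'  (+1)
  4. substitute 'o' -> 'd'  (+1)
  5. substitute 'a' -> 'g'  (+1)
  6. substitute 'd' -> 'e'  (+1)
Total edit operations: 4
Edit distance = 4


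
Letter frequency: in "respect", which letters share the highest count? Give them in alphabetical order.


Word: "respect"
Letter counts:
  'c': 1
  'e': 2
  'p': 1
  'r': 1
  's': 1
  't': 1
Maximum count = 2
Most frequent = 'e' (2 times each)


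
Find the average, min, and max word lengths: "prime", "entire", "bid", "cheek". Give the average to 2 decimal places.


Lengths: "prime"=5, "entire"=6, "bid"=3, "cheek"=5
Sum = 19, Count = 4
Average = 19/4 = 4.75
= avg=4.75, min=3, max=6


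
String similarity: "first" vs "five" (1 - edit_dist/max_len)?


Word 1: "first" (length 5)
Word 2: "five" (length 4)
One optimal edit sequence:
  1. keep 'f'
  2. keep 'i'
  3. delete 'r'  (+1)
  4. substitute 's' -> 'v'  (+1)
  5. substitute 't' -> 'e'  (+1)
Edit distance = 3
Max length = max(5, 4) = 5
Similarity = 1 - 3/5
= 0.4000


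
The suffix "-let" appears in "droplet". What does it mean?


Suffix: -let
Example: droplet (drop + -let)
Meaning = small


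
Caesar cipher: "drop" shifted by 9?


Word: "drop"
Shift: 9
Each letter → (letter + shift) mod 26:
  'd' (3) + 9 = 12 → 'm'
  'r' (17) + 9 = 0 → 'a'
  'o' (14) + 9 = 23 → 'x'
  'p' (15) + 9 = 24 → 'y'
Result = "maxy"


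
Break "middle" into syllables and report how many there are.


Word: "middle"
Syllable breakdown: mid | dle
Counting: 2 parts
= 2 syllables


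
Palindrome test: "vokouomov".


Word: "vokouomov"
Reversed: "vomouokov"
Forward == Backward? vokouomov != vomouokov
Palindrome = No


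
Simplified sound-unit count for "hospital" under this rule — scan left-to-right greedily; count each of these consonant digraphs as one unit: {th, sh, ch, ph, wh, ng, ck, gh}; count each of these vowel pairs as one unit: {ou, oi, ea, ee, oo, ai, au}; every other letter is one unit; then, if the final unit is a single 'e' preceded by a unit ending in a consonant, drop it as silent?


Word: "hospital" (8 letters)
Left-to-right scan:
  1. 'h' (letter)
  2. 'o' (letter)
  3. 's' (letter)
  4. 'p' (letter)
  5. 'i' (letter)
  6. 't' (letter)
  7. 'a' (letter)
  8. 'l' (letter)
Units from scan: 8
Sound units = 8 units


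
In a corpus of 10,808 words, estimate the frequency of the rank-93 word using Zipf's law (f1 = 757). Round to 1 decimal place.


Zipf's law: f(r) = f(1) / r
f(1) = 757
f(93) = 757 / 93
= 8.1 occurrences


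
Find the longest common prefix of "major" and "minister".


Word 1: "major"
Word 2: "minister"
Comparing from start:
  Pos 0: 'm' == 'm'
  Pos 1: 'a' != 'i' (stop)
LCP = "m" (length 1)


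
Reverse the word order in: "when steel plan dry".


Original: "when steel plan dry"
Words (1..n): when | steel | plan | dry
Reversed (n..1): dry | plan | steel | when
Result = "dry plan steel when"


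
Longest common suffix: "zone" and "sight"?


Word 1: "zone"
Word 2: "sight"
Comparing from end:
  Pos -1: 'e' != 't' (stop)
LCS = "" (length 0)


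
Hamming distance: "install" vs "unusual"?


Comparing character by character (same length = 7):
  Pos 0: 'i' vs 'u' !=
  Pos 1: 'n' vs 'n' =
  Pos 2: 's' vs 'u' !=
  Pos 3: 't' vs 's' !=
  Pos 4: 'a' vs 'u' !=
  Pos 5: 'l' vs 'a' !=
  Pos 6: 'l' vs 'l' =
Hamming distance = 5


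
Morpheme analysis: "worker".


Word: "worker"
Morphemes: work + -er
Each morpheme carries meaning
= 2 morphemes


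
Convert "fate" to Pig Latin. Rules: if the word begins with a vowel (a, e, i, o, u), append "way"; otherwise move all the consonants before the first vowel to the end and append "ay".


Word: "fate"
Starts with consonant(s) → move to end, add 'ay'
Consonant cluster: "f"
Pig Latin = "atefay"


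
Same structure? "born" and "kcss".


Pattern of "born": [0, 1, 2, 3]
Pattern of "kcss": [0, 1, 2, 2]
Patterns do not match
Same pattern = No


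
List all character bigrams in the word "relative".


Word: "relative" (length 8)
Number of bigrams = 8 - 2 + 1 = 7
  Position 0: "re"
  Position 1: "el"
  Position 2: "la"
  Position 3: "at"
  Position 4: "ti"
  Position 5: "iv"
  Position 6: "ve"
Bigrams = "re", "el", "la", "at", "ti", "iv", "ve"


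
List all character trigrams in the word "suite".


Word: "suite" (length 5)
Number of trigrams = 5 - 3 + 1 = 3
  Position 0: "sui"
  Position 1: "uit"
  Position 2: "ite"
Trigrams = "sui", "uit", "ite"


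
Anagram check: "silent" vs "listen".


Word 1: "silent" → sorted: eilnst
Word 2: "listen" → sorted: eilnst
Same letters? eilnst == eilnst
Anagram = Yes


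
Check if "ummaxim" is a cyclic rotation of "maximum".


Word: "maximum", Candidate: "ummaxim"
Method: check if candidate is substring of word+word
"maximummaximum" contains "ummaxim"? Yes
Is rotation = Yes


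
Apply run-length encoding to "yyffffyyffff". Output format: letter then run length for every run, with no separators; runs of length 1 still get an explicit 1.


String: "yyffffyyffff"
Scanning for consecutive runs:
  'y' x 2
  'f' x 4
  'y' x 2
  'f' x 4
RLE = "y2f4y2f4"


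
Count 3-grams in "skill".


Word: "skill" (length 5)
Number of 3-grams = length - 3 + 1 = 5 - 3 + 1
= 3


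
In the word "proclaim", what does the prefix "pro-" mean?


Prefix: pro-
Example: proclaim = pro- + claim
Meaning = forward / in favor of


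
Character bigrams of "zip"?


Word: "zip" (length 3)
Number of bigrams = 3 - 2 + 1 = 2
  Position 0: "zi"
  Position 1: "ip"
Bigrams = "zi", "ip"


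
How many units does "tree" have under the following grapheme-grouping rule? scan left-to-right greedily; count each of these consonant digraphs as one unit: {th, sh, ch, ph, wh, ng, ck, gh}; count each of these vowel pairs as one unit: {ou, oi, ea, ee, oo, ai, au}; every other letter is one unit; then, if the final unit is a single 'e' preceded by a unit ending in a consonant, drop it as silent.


Word: "tree" (4 letters)
Left-to-right scan:
  (1) 't' (letter)
  (2) 'r' (letter)
  (3) 'ee' (vowel-pair)
Units from scan: 3
Sound units = 3 units


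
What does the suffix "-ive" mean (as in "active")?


Suffix: -ive
Example: active = act + -ive
Meaning = tending to


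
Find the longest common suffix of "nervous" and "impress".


Word 1: "nervous"
Word 2: "impress"
Comparing from end:
  Pos -1: 's' == 's'
  Pos -2: 'u' != 's' (stop)
LCS = "s" (length 1)


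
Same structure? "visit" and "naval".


Pattern of "visit": [0, 1, 2, 1, 3]
Pattern of "naval": [0, 1, 2, 1, 3]
Patterns match
Same pattern = Yes


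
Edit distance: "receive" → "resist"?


Word 1: "receive" (length 7)
Word 2: "resist" (length 6)
One optimal edit sequence (insert/delete/substitute each cost 1):
  1. keep 'r'
  2. keep 'e'
  3. delete 'c'  (+1)
  4. substitute 'e' -> 's'  (+1)
  5. keep 'i'
  6. substitute 'v' -> 's'  (+1)
  7. substitute 'e' -> 't'  (+1)
Total edit operations: 4
Edit distance = 4


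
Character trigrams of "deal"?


Word: "deal" (length 4)
Number of trigrams = 4 - 3 + 1 = 2
  Position 0: "dea"
  Position 1: "eal"
Trigrams = "dea", "eal"


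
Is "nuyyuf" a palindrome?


Word: "nuyyuf"
Reversed: "fuyyun"
Forward == Backward? nuyyuf != fuyyun
Palindrome = No


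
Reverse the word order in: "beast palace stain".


Original: "beast palace stain"
Words (1..n): beast | palace | stain
Reversed (n..1): stain | palace | beast
Result = "stain palace beast"


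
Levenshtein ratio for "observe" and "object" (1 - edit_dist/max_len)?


Word 1: "observe" (length 7)
Word 2: "object" (length 6)
One optimal edit sequence:
  1. keep 'o'
  2. keep 'b'
  3. substitute 's' -> 'j'  (+1)
  4. keep 'e'
  5. delete 'r'  (+1)
  6. substitute 'v' -> 'c'  (+1)
  7. substitute 'e' -> 't'  (+1)
Edit distance = 4
Max length = max(7, 6) = 7
Similarity = 1 - 4/7
= 0.4286


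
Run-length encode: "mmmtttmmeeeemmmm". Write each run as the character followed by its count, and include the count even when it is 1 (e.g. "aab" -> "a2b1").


String: "mmmtttmmeeeemmmm"
Scanning for consecutive runs:
  'm' x 3
  't' x 3
  'm' x 2
  'e' x 4
  'm' x 4
RLE = "m3t3m2e4m4"


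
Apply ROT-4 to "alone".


Word: "alone"
Shift: 4
Each letter → (letter + shift) mod 26:
  'a' (0) + 4 = 4 → 'e'
  'l' (11) + 4 = 15 → 'p'
  'o' (14) + 4 = 18 → 's'
  'n' (13) + 4 = 17 → 'r'
  'e' (4) + 4 = 8 → 'i'
Result = "epsri"


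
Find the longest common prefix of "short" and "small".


Word 1: "short"
Word 2: "small"
Comparing from start:
  Pos 0: 's' == 's'
  Pos 1: 'h' != 'm' (stop)
LCP = "s" (length 1)


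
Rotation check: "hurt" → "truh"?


Word: "hurt", Candidate: "truh"
Method: check if candidate is substring of word+word
"hurthurt" contains "truh"? No
Is rotation = No


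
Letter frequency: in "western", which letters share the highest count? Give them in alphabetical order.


Word: "western"
Letter counts:
  'e': 2
  'n': 1
  'r': 1
  's': 1
  't': 1
  'w': 1
Maximum count = 2
Most frequent = 'e' (2 times each)


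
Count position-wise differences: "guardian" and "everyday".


Comparing character by character (same length = 8):
  Pos 0: 'g' vs 'e' !=
  Pos 1: 'u' vs 'v' !=
  Pos 2: 'a' vs 'e' !=
  Pos 3: 'r' vs 'r' =
  Pos 4: 'd' vs 'y' !=
  Pos 5: 'i' vs 'd' !=
  Pos 6: 'a' vs 'a' =
  Pos 7: 'n' vs 'y' !=
Hamming distance = 6


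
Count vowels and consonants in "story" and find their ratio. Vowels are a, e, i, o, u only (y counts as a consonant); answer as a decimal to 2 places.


Word: "story"
Vowels (a,e,i,o,u): 1
Consonants: 4
Ratio = 1/4
= 0.25


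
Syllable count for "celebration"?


Word: "celebration"
Syllable breakdown: cel / e / bra / tion
Counting: 4 parts
= 4 syllables


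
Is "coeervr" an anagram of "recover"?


Word 1: "recover" → sorted: ceeorrv
Word 2: "coeervr" → sorted: ceeorrv
Same letters? ceeorrv == ceeorrv
Anagram = Yes


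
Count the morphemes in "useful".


Word: "useful"
Morphemes: use | -ful
Each morpheme carries meaning
= 2 morphemes


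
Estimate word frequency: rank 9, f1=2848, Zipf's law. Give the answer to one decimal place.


Zipf's law: f(r) = f(1) / r
f(1) = 2848
f(9) = 2848 / 9
= 316.4 occurrences


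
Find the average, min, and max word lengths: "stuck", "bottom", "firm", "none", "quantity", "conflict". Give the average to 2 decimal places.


Lengths: "stuck"=5, "bottom"=6, "firm"=4, "none"=4, "quantity"=8, "conflict"=8
Sum = 35, Count = 6
Average = 35/6 = 5.83
= avg=5.83, min=4, max=8


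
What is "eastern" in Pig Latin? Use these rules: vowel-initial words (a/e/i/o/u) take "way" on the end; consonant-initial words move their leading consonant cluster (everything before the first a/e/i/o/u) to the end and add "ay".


Word: "eastern"
Starts with vowel → add 'way'
Pig Latin = "easternway"


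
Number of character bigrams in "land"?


Word: "land" (length 4)
Number of 2-grams = length - 2 + 1 = 4 - 2 + 1
= 3


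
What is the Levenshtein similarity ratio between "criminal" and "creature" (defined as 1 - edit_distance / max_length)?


Word 1: "criminal" (length 8)
Word 2: "creature" (length 8)
One optimal edit sequence:
  1. keep 'c'
  2. keep 'r'
  3. substitute 'i' -> 'e'  (+1)
  4. substitute 'm' -> 'a'  (+1)
  5. substitute 'i' -> 't'  (+1)
  6. substitute 'n' -> 'u'  (+1)
  7. substitute 'a' -> 'r'  (+1)
  8. substitute 'l' -> 'e'  (+1)
Edit distance = 6
Max length = max(8, 8) = 8
Similarity = 1 - 6/8
= 0.2500


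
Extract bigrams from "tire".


Word: "tire" (length 4)
Number of bigrams = 4 - 2 + 1 = 3
  Position 0: "ti"
  Position 1: "ir"
  Position 2: "re"
Bigrams = "ti", "ir", "re"


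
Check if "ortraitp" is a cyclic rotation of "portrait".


Word: "portrait", Candidate: "ortraitp"
Method: check if candidate is substring of word+word
"portraitportrait" contains "ortraitp"? Yes
Is rotation = Yes


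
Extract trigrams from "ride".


Word: "ride" (length 4)
Number of trigrams = 4 - 3 + 1 = 2
  Position 0: "rid"
  Position 1: "ide"
Trigrams = "rid", "ide"


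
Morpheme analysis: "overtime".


Word: "overtime"
Morphemes: over- | time
Each morpheme carries meaning
= 2 morphemes


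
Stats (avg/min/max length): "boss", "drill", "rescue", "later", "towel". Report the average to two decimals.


Lengths: "boss"=4, "drill"=5, "rescue"=6, "later"=5, "towel"=5
Sum = 25, Count = 5
Average = 25/5 = 5.00
= avg=5.00, min=4, max=6


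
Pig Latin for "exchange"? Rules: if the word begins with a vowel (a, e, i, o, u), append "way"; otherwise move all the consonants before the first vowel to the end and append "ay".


Word: "exchange"
Starts with vowel → add 'way'
Pig Latin = "exchangeway"


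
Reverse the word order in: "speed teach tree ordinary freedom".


Original: "speed teach tree ordinary freedom"
Words (1..n): speed | teach | tree | ordinary | freedom
Reversed (n..1): freedom | ordinary | tree | teach | speed
Result = "freedom ordinary tree teach speed"


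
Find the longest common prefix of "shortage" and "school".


Word 1: "shortage"
Word 2: "school"
Comparing from start:
  Pos 0: 's' == 's'
  Pos 1: 'h' != 'c' (stop)
LCP = "s" (length 1)


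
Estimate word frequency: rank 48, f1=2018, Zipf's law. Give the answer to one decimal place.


Zipf's law: f(r) = f(1) / r
f(1) = 2018
f(48) = 2018 / 48
= 42.0 occurrences


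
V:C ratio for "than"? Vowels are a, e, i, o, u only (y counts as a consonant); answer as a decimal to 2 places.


Word: "than"
Vowels (a,e,i,o,u): 1
Consonants: 3
Ratio = 1/3
= 0.33


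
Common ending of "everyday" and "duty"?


Word 1: "everyday"
Word 2: "duty"
Comparing from end:
  Pos -1: 'y' == 'y'
  Pos -2: 'a' != 't' (stop)
LCS = "y" (length 1)


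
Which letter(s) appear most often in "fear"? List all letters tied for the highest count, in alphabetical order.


Word: "fear"
Letter counts:
  'a': 1
  'e': 1
  'f': 1
  'r': 1
Maximum count = 1
Most frequent = 'a', 'e', 'f', 'r' (1 time each)


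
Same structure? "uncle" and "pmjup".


Pattern of "uncle": [0, 1, 2, 3, 4]
Pattern of "pmjup": [0, 1, 2, 3, 0]
Patterns do not match
Same pattern = No


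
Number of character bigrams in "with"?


Word: "with" (length 4)
Number of 2-grams = length - 2 + 1 = 4 - 2 + 1
= 3


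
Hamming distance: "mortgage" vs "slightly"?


Comparing character by character (same length = 8):
  Pos 0: 'm' vs 's' !=
  Pos 1: 'o' vs 'l' !=
  Pos 2: 'r' vs 'i' !=
  Pos 3: 't' vs 'g' !=
  Pos 4: 'g' vs 'h' !=
  Pos 5: 'a' vs 't' !=
  Pos 6: 'g' vs 'l' !=
  Pos 7: 'e' vs 'y' !=
Hamming distance = 8


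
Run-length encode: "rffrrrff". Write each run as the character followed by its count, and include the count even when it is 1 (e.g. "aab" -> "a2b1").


String: "rffrrrff"
Scanning for consecutive runs:
  'r' x 1
  'f' x 2
  'r' x 3
  'f' x 2
RLE = "r1f2r3f2"


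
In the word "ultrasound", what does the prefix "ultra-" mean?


Prefix: ultra-
Example: ultrasound (ultra- + sound)
Meaning = beyond


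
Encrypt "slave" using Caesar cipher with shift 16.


Word: "slave"
Shift: 16
Each letter → (letter + shift) mod 26:
  's' (18) + 16 = 8 → 'i'
  'l' (11) + 16 = 1 → 'b'
  'a' (0) + 16 = 16 → 'q'
  'v' (21) + 16 = 11 → 'l'
  'e' (4) + 16 = 20 → 'u'
Result = "ibqlu"


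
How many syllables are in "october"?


Word: "october"
Syllable breakdown: oc-to-ber
Counting: 3 parts
= 3 syllables


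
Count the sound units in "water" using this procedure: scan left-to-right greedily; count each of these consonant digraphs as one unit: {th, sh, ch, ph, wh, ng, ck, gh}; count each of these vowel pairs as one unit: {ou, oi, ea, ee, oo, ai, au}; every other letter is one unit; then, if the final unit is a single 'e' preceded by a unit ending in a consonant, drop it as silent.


Word: "water" (5 letters)
Left-to-right scan:
  1. 'w' (letter)
  2. 'a' (letter)
  3. 't' (letter)
  4. 'e' (letter)
  5. 'r' (letter)
Units from scan: 5
Sound units = 5 units


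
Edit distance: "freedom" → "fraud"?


Word 1: "freedom" (length 7)
Word 2: "fraud" (length 5)
One optimal edit sequence (insert/delete/substitute each cost 1):
  1. keep 'f'
  2. keep 'r'
  3. substitute 'e' -> 'a'  (+1)
  4. substitute 'e' -> 'u'  (+1)
  5. keep 'd'
  6. delete 'o'  (+1)
  7. delete 'm'  (+1)
Total edit operations: 4
Edit distance = 4


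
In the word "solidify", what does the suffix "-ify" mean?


Suffix: -ify
Example: solidify = solid + -ify
Meaning = to make


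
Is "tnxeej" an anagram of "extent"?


Word 1: "extent" → sorted: eenttx
Word 2: "tnxeej" → sorted: eejntx
Same letters? eenttx != eejntx
Anagram = No


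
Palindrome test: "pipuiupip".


Word: "pipuiupip"
Reversed: "pipuiupip"
Forward == Backward? pipuiupip == pipuiupip
Palindrome = Yes


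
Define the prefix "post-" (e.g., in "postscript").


Prefix: post-
Example: postscript = post- + script
Meaning = after


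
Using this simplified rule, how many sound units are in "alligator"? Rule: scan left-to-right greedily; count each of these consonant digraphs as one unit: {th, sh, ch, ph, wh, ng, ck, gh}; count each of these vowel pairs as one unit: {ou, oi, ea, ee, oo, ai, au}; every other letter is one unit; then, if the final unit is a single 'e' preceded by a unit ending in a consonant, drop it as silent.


Word: "alligator" (9 letters)
Left-to-right scan:
  [1] 'a' (letter)
  [2] 'l' (letter)
  [3] 'l' (letter)
  [4] 'i' (letter)
  [5] 'g' (letter)
  [6] 'a' (letter)
  [7] 't' (letter)
  [8] 'o' (letter)
  [9] 'r' (letter)
Units from scan: 9
Sound units = 9 units


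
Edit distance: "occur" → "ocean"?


Word 1: "occur" (length 5)
Word 2: "ocean" (length 5)
One optimal edit sequence (insert/delete/substitute each cost 1):
  1. keep 'o'
  2. keep 'c'
  3. substitute 'c' -> 'e'  (+1)
  4. substitute 'u' -> 'a'  (+1)
  5. substitute 'r' -> 'n'  (+1)
Total edit operations: 3
Edit distance = 3


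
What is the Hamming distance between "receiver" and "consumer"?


Comparing character by character (same length = 8):
  Pos 0: 'r' vs 'c' !=
  Pos 1: 'e' vs 'o' !=
  Pos 2: 'c' vs 'n' !=
  Pos 3: 'e' vs 's' !=
  Pos 4: 'i' vs 'u' !=
  Pos 5: 'v' vs 'm' !=
  Pos 6: 'e' vs 'e' =
  Pos 7: 'r' vs 'r' =
Hamming distance = 6


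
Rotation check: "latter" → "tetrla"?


Word: "latter", Candidate: "tetrla"
Method: check if candidate is substring of word+word
"latterlatter" contains "tetrla"? No
Is rotation = No


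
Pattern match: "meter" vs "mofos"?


Pattern of "meter": [0, 1, 2, 1, 3]
Pattern of "mofos": [0, 1, 2, 1, 3]
Patterns match
Same pattern = Yes


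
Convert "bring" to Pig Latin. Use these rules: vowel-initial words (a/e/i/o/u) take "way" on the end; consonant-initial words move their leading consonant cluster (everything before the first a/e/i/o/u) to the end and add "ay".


Word: "bring"
Starts with consonant(s) → move to end, add 'ay'
Consonant cluster: "br"
Pig Latin = "ingbray"


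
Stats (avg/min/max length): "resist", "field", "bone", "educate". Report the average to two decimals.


Lengths: "resist"=6, "field"=5, "bone"=4, "educate"=7
Sum = 22, Count = 4
Average = 22/4 = 5.50
= avg=5.50, min=4, max=7


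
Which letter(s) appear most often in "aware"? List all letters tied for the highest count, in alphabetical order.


Word: "aware"
Letter counts:
  'a': 2
  'e': 1
  'r': 1
  'w': 1
Maximum count = 2
Most frequent = 'a' (2 times each)


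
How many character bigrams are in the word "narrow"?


Word: "narrow" (length 6)
Number of 2-grams = length - 2 + 1 = 6 - 2 + 1
= 5


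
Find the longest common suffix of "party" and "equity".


Word 1: "party"
Word 2: "equity"
Comparing from end:
  Pos -1: 'y' == 'y'
  Pos -2: 't' == 't'
  Pos -3: 'r' != 'i' (stop)
LCS = "ty" (length 2)


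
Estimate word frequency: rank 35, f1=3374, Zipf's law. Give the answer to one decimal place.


Zipf's law: f(r) = f(1) / r
f(1) = 3374
f(35) = 3374 / 35
= 96.4 occurrences


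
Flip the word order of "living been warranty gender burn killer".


Original: "living been warranty gender burn killer"
Words (1..n): living | been | warranty | gender | burn | killer
Reversed (n..1): killer | burn | gender | warranty | been | living
Result = "killer burn gender warranty been living"


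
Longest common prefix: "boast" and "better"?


Word 1: "boast"
Word 2: "better"
Comparing from start:
  Pos 0: 'b' == 'b'
  Pos 1: 'o' != 'e' (stop)
LCP = "b" (length 1)


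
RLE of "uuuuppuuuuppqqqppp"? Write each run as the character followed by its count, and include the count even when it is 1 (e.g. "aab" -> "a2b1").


String: "uuuuppuuuuppqqqppp"
Scanning for consecutive runs:
  'u' x 4
  'p' x 2
  'u' x 4
  'p' x 2
  'q' x 3
  'p' x 3
RLE = "u4p2u4p2q3p3"


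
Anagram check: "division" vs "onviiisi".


Word 1: "division" → sorted: diiinosv
Word 2: "onviiisi" → sorted: iiiinosv
Same letters? diiinosv != iiiinosv
Anagram = No


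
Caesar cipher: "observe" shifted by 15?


Word: "observe"
Shift: 15
Each letter → (letter + shift) mod 26:
  'o' (14) + 15 = 3 → 'd'
  'b' (1) + 15 = 16 → 'q'
  's' (18) + 15 = 7 → 'h'
  'e' (4) + 15 = 19 → 't'
  'r' (17) + 15 = 6 → 'g'
  'v' (21) + 15 = 10 → 'k'
  'e' (4) + 15 = 19 → 't'
Result = "dqhtgkt"


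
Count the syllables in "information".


Word: "information"
Syllable breakdown: in | for | ma | tion
Counting: 4 parts
= 4 syllables


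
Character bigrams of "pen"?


Word: "pen" (length 3)
Number of bigrams = 3 - 2 + 1 = 2
  Position 0: "pe"
  Position 1: "en"
Bigrams = "pe", "en"


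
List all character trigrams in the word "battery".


Word: "battery" (length 7)
Number of trigrams = 7 - 3 + 1 = 5
  Position 0: "bat"
  Position 1: "att"
  Position 2: "tte"
  Position 3: "ter"
  Position 4: "ery"
Trigrams = "bat", "att", "tte", "ter", "ery"


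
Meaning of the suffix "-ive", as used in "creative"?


Suffix: -ive
Example: creative = create + -ive, with a spelling change
Meaning = tending to


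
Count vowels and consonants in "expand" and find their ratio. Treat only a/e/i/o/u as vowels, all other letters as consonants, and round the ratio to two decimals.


Word: "expand"
Vowels (a,e,i,o,u): 2
Consonants: 4
Ratio = 2/4
= 0.50


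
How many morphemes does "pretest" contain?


Word: "pretest"
Morphemes: pre- | test
Each morpheme carries meaning
= 2 morphemes


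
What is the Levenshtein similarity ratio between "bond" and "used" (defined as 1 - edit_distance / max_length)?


Word 1: "bond" (length 4)
Word 2: "used" (length 4)
One optimal edit sequence:
  1. substitute 'b' -> 'u'  (+1)
  2. substitute 'o' -> 's'  (+1)
  3. substitute 'n' -> 'e'  (+1)
  4. keep 'd'
Edit distance = 3
Max length = max(4, 4) = 4
Similarity = 1 - 3/4
= 0.2500


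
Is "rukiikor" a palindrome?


Word: "rukiikor"
Reversed: "rokiikur"
Forward == Backward? rukiikor != rokiikur
Palindrome = No
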